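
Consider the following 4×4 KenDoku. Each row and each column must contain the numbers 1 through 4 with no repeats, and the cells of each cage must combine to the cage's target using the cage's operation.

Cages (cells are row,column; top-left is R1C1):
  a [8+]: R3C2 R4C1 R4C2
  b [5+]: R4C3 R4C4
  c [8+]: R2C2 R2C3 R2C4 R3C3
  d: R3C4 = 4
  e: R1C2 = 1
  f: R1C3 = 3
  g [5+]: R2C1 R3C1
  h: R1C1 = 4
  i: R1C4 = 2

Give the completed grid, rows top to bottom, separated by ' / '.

4 1 3 2 / 3 2 4 1 / 2 3 1 4 / 1 4 2 3

Cage h is given, so R1C1 = 4.
Cage e is given, leaving R1C2 = 1.
Cage f is a single given cell, so R1C3 = 3.
I is a freebie, which forces R1C4 = 2.
Cage d is given, leaving R3C4 = 4.
In row 3, 1 can only go at R3C3, so R3C3 = 1.
Cage c needs sum 8, leaving R2C4 = 1.
1 is placed in column 4, so R4C4 = 3.
Cage a needs sum 8, leaving R4C2 = 4.
The two cells of cage b must have sum 5, so R4C3 = 2.
Column 2 now contains 4, which forces R2C2 = 2.
Column 3 now contains 2; hence R2C3 = 4.
The 3 cells of cage a must have sum 8, which forces R3C2 = 3.
Row 4 already has 2, which forces R4C1 = 1.
Row 2 now contains 2, so R2C1 = 3.
3 is placed in row 3, leaving R3C1 = 2.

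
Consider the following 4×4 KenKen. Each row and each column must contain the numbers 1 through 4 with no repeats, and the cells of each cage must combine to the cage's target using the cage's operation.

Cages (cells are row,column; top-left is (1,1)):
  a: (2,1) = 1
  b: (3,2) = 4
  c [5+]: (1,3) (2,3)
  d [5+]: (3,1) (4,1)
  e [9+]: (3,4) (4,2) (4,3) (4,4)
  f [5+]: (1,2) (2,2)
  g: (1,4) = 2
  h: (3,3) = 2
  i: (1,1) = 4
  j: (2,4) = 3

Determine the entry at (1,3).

I is a freebie; hence (1,1) = 4.
Cage g is a single given cell, so (1,4) = 2.
A is a freebie, so (2,1) = 1.
Cage j is a single given cell, leaving (2,4) = 3.
Cage b is a single given cell, so (3,2) = 4.
Cage h is a single given cell; hence (3,3) = 2.
Column 4 already has 3, leaving (3,4) = 1.
Column 4 already has 1; hence (4,4) = 4.
Cage f's pair has sum 5, which forces (1,2) = 3.
The two cells of cage c must have sum 5, leaving (1,3) = 1.
Column 2 already has 4, so (2,2) = 2.
Column 3 already has 2; hence (2,3) = 4.
Row 3 now contains 2; hence (3,1) = 3.
The two cells of cage d must have sum 5; hence (4,1) = 2.
Column 2 now contains 3; hence (4,2) = 1.
Column 3 now contains 1; hence (4,3) = 3.
Filled in: 4 3 1 2 / 1 2 4 3 / 3 4 2 1 / 2 1 3 4.

1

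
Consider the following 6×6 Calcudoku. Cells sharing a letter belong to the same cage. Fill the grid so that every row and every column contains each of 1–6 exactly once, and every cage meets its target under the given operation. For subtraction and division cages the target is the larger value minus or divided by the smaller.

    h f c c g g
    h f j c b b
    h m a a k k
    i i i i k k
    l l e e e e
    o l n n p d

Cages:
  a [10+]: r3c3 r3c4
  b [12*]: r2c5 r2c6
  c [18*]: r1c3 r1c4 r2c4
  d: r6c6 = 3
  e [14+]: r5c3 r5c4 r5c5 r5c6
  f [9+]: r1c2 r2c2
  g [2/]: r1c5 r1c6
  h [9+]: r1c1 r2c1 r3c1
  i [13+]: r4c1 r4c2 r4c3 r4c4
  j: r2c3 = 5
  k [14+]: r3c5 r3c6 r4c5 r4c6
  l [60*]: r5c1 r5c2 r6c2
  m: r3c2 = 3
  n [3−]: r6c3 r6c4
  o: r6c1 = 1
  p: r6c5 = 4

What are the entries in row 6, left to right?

1 6 2 5 4 3

Cage j is a single given cell, so r2c3 = 5.
Cage m is a single given cell; hence r3c2 = 3.
O is a freebie, so r6c1 = 1.
P is a freebie, so r6c5 = 4.
Cage d is a single given cell, so r6c6 = 3.
Cage f's pair has sum 9, which forces r1c2 = 5.
Cage f needs two cells with sum 9, so r2c2 = 4.
Cage n needs two cells with difference 3, so r6c3 = 2.
The two cells of cage n must have difference 3, so r6c4 = 5.
Cage l has product 60, which forces r5c1 = 5.
The 3 cells of cage l must have product 60; hence r5c2 = 2.
Row 6 now contains 2; hence r6c2 = 6.
6 is placed in column 2; hence r4c2 = 1.
In row 2, 1 can only go at r2c4, so r2c4 = 1.
The only place for 3 in row 2 is r2c1.
In row 4, 3 can only go at r4c5, so r4c5 = 3.
In row 4, 5 can only go at r4c6, so r4c6 = 5.
Row 3 needs a 1, and only r3c6 is open for it.
Cage k needs sum 14, leaving r3c5 = 5.
The only place for 1 in row 1 is r1c5.
Cage g's pair has quotient 2, so r1c6 = 2.
Column 6 now contains 2, leaving r2c6 = 6.
Cage e needs sum 14, leaving r5c3 = 1.
Cage e has sum 14, leaving r5c4 = 3.
Column 5 now contains 1, so r5c5 = 6.
Cage e has sum 14; hence r5c6 = 4.
Row 1 already has 2, so r1c1 = 4.
Cage c needs product 18; hence r1c3 = 3.
Column 4 now contains 3, so r1c4 = 6.
Row 2 already has 6; hence r2c5 = 2.
Cage h has sum 9, so r3c1 = 2.
Column 4 already has 6, so r3c4 = 4.
Column 1 now contains 2, which forces r4c1 = 6.
6 is placed in row 4, leaving r4c3 = 4.
4 is placed in column 4, so r4c4 = 2.
Row 3 now contains 4; hence r3c3 = 6.
Filled in: 4 5 3 6 1 2 / 3 4 5 1 2 6 / 2 3 6 4 5 1 / 6 1 4 2 3 5 / 5 2 1 3 6 4 / 1 6 2 5 4 3.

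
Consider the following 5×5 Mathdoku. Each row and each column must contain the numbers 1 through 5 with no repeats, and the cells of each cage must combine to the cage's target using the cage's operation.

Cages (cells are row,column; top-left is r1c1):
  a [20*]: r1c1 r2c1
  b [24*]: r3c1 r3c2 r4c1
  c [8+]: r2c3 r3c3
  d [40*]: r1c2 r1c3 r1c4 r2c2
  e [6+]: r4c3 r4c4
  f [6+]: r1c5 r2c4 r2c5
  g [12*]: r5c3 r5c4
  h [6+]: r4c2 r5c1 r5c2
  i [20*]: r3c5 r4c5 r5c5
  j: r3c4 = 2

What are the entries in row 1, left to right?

J is a freebie; hence r3c4 = 2.
Cage b needs product 24; hence r4c1 = 2.
The only place for 3 in row 1 is r1c5.
Cage f has sum 6; hence r2c4 = 1.
Cage f has sum 6, which forces r2c5 = 2.
Column 4 now contains 1, so r4c4 = 5.
5 is placed in column 4, leaving r1c4 = 4.
Cage d has product 40, which forces r2c2 = 5.
Row 2 already has 5; hence r2c3 = 3.
Column 3 already has 3, leaving r3c3 = 5.
5 is placed in row 4, so r4c3 = 1.
Row 4 now contains 1, leaving r4c5 = 4.
Column 3 already has 3, leaving r5c3 = 4.
4 is placed in column 4, leaving r5c4 = 3.
Row 1 already has 4, so r1c1 = 5.
Cage d has product 40; hence r1c2 = 1.
Column 3 now contains 1, which forces r1c3 = 2.
Row 2 already has 5, which forces r2c1 = 4.
Column 1 now contains 4, so r3c1 = 3.
Row 3 now contains 3, leaving r3c2 = 4.
Column 5 already has 4; hence r3c5 = 1.
Row 4 now contains 1; hence r4c2 = 3.
3 is placed in row 5, which forces r5c1 = 1.
4 is placed in row 5, leaving r5c2 = 2.
Cage i needs product 20, leaving r5c5 = 5.
Filled in: 5 1 2 4 3 / 4 5 3 1 2 / 3 4 5 2 1 / 2 3 1 5 4 / 1 2 4 3 5.

5 1 2 4 3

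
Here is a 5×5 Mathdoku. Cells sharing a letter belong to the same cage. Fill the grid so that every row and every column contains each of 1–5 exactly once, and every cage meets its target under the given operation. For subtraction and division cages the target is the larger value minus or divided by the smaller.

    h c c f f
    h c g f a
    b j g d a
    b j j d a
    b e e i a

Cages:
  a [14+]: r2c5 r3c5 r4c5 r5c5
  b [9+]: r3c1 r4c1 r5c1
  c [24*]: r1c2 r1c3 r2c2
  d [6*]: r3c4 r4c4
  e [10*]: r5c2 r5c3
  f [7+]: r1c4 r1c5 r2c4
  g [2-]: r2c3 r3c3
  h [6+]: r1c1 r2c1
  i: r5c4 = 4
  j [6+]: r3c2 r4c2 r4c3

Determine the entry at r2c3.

Cage i is given, which forces r5c4 = 4.
Row 5 needs a 1, and only r5c1 is open for it.
The only place for 5 in row 1 is r1c4.
Cage f needs sum 7; hence r1c5 = 1.
Cage f has sum 7, so r2c4 = 1.
The only place for 3 in row 5 is r5c5.
The only place for 5 in column 2 is r5c2.
5 is placed in row 5, which forces r5c3 = 2.
The only place for 4 in row 3 is r3c5.
In row 4, 4 can only go at r4c2, so r4c2 = 4.
Cage c needs product 24, which forces r1c3 = 4.
The 3 cells of cage j must have sum 6, so r3c2 = 1.
The 3 cells of cage j must have sum 6, so r4c3 = 1.
4 is placed in row 1, so r1c1 = 2.
2 is placed in row 1; hence r1c2 = 3.
Cage h's pair has sum 6, so r2c1 = 4.
Column 2 already has 3, which forces r2c2 = 2.
Row 2 already has 2, leaving r2c5 = 5.
Column 5 already has 5, so r4c5 = 2.
Row 2 already has 5, so r2c3 = 3.
Cage g needs two cells with difference 2, so r3c3 = 5.
Cage d's pair has product 6, so r3c4 = 2.
2 is placed in row 4, so r4c4 = 3.
Row 3 now contains 5, so r3c1 = 3.
Row 4 now contains 3; hence r4c1 = 5.
Filled in: 2 3 4 5 1 / 4 2 3 1 5 / 3 1 5 2 4 / 5 4 1 3 2 / 1 5 2 4 3.

3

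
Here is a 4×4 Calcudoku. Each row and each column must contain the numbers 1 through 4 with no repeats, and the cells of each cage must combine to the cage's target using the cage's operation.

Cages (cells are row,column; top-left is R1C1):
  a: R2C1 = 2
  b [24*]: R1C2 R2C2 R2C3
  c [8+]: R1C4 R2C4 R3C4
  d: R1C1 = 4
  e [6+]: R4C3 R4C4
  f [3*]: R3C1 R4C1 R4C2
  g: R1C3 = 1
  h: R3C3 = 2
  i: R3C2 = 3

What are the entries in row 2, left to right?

Cage d is a single given cell; hence R1C1 = 4.
Cage g is a single given cell, leaving R1C3 = 1.
1 is placed in row 1, leaving R1C4 = 3.
A is a freebie; hence R2C1 = 2.
Cage f needs product 3, which forces R3C1 = 1.
I is a freebie, so R3C2 = 3.
Cage h is a single given cell, which forces R3C3 = 2.
1 is placed in row 3; hence R3C4 = 4.
The 3 cells of cage f must have product 3, so R4C1 = 3.
Cage f needs product 3, so R4C2 = 1.
2 is placed in column 3, leaving R4C3 = 4.
Column 4 now contains 4, so R4C4 = 2.
3 is placed in row 1, which forces R1C2 = 2.
Column 2 now contains 3, which forces R2C2 = 4.
Column 3 now contains 4, which forces R2C3 = 3.
Column 4 now contains 4, so R2C4 = 1.
Filled in: 4 2 1 3 / 2 4 3 1 / 1 3 2 4 / 3 1 4 2.

2 4 3 1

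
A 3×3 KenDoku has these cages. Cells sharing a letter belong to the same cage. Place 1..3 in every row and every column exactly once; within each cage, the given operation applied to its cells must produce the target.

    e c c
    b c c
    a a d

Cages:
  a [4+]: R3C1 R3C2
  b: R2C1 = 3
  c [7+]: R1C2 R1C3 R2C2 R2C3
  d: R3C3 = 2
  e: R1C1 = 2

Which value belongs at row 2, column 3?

Cage e is a single given cell; hence R1C1 = 2.
Cage b is a single given cell; hence R2C1 = 3.
Column 1 already has 3, which forces R3C1 = 1.
Row 3 now contains 1, so R3C2 = 3.
Cage d is given, leaving R3C3 = 2.
Column 2 already has 3, leaving R1C2 = 1.
Cage c needs sum 7, so R1C3 = 3.
The 4 cells of cage c must have sum 7, which forces R2C2 = 2.
Column 3 already has 2; hence R2C3 = 1.
Filled in: 2 1 3 / 3 2 1 / 1 3 2.

1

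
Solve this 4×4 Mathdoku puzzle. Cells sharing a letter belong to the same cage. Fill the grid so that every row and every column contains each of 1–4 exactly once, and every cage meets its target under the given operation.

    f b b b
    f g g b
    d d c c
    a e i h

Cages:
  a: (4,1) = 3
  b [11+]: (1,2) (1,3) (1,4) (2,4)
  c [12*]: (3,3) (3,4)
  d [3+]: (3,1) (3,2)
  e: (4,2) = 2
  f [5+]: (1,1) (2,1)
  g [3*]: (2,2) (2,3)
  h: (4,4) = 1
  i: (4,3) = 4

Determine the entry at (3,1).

Cage a is given, which forces (4,1) = 3.
E is a freebie, leaving (4,2) = 2.
Cage i is a single given cell, which forces (4,3) = 4.
Cage h is given; hence (4,4) = 1.
Cage d needs two cells with sum 3, which forces (3,1) = 2.
Column 2 already has 2, so (3,2) = 1.
4 is placed in column 3, so (3,3) = 3.
Cage c's pair has product 12, which forces (3,4) = 4.
Cage b needs sum 11; hence (1,2) = 4.
The 4 cells of cage b must have sum 11, so (1,3) = 2.
The 4 cells of cage b must have sum 11, so (1,4) = 3.
1 is placed in column 2, which forces (2,2) = 3.
Column 3 already has 3, so (2,3) = 1.
Cage b needs sum 11, leaving (2,4) = 2.
4 is placed in row 1, which forces (1,1) = 1.
Row 2 now contains 1, so (2,1) = 4.
The full grid is 1 4 2 3 / 4 3 1 2 / 2 1 3 4 / 3 2 4 1.

2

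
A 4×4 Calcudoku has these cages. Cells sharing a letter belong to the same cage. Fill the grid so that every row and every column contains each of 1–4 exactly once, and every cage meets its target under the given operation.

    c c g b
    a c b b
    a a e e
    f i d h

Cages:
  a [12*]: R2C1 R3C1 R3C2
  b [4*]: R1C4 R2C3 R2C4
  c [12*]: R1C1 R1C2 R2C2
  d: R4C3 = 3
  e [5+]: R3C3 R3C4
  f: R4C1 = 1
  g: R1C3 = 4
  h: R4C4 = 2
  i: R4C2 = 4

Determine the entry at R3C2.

Cage g is given; hence R1C3 = 4.
Cage f is a single given cell, which forces R4C1 = 1.
Cage i is a single given cell; hence R4C2 = 4.
Cage d is given; hence R4C3 = 3.
Cage h is given; hence R4C4 = 2.
Cage c needs product 12, leaving R1C1 = 2.
The 3 cells of cage c must have product 12, which forces R1C2 = 3.
Column 4 already has 2; hence R1C4 = 1.
Cage c needs product 12, leaving R2C2 = 2.
Cage b has product 4, which forces R2C3 = 1.
Cage b needs product 4, leaving R2C4 = 4.
2 is placed in column 2, which forces R3C2 = 1.
Column 3 already has 1, which forces R3C3 = 2.
4 is placed in column 4, which forces R3C4 = 3.
4 is placed in row 2, leaving R2C1 = 3.
3 is placed in row 3, which forces R3C1 = 4.
The full grid is 2 3 4 1 / 3 2 1 4 / 4 1 2 3 / 1 4 3 2.

1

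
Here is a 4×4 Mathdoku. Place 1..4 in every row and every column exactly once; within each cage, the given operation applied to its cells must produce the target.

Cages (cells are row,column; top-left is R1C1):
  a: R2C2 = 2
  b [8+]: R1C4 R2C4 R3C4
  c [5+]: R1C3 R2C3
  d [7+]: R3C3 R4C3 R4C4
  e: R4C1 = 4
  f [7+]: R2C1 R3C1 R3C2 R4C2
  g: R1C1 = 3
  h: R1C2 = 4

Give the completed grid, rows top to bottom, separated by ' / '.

Cage g is given, so R1C1 = 3.
H is a freebie, leaving R1C2 = 4.
Row 1 now contains 4; hence R1C4 = 1.
A is a freebie, leaving R2C2 = 2.
E is a freebie, leaving R4C1 = 4.
1 is placed in row 1; hence R1C3 = 2.
Row 2 already has 2, so R2C1 = 1.
Cage c needs two cells with sum 5, which forces R2C3 = 3.
3 is placed in row 2, leaving R2C4 = 4.
Cage f has sum 7, which forces R3C1 = 2.
Column 3 already has 3, leaving R3C3 = 4.
Column 4 already has 4, leaving R3C4 = 3.
Column 3 already has 3; hence R4C3 = 1.
Column 4 already has 3, so R4C4 = 2.
Row 3 already has 3, leaving R3C2 = 1.
Row 4 now contains 1; hence R4C2 = 3.

3 4 2 1 / 1 2 3 4 / 2 1 4 3 / 4 3 1 2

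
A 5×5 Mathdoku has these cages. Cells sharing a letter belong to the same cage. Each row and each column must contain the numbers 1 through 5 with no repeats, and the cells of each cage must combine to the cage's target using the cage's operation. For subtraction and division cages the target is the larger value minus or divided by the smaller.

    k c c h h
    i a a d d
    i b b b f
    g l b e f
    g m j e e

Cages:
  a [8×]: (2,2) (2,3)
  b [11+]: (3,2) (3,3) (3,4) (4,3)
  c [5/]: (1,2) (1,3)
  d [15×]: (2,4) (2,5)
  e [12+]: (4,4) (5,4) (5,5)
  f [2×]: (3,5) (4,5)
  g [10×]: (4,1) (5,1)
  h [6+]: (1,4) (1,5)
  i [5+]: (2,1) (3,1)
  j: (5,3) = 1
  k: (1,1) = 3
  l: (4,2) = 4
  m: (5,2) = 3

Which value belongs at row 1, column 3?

K is a freebie; hence (1,1) = 3.
Cage l is a single given cell; hence (4,2) = 4.
Cage m is given, leaving (5,2) = 3.
Cage j is given, which forces (5,3) = 1.
Cage c needs two cells with quotient 5; hence (1,2) = 1.
1 is placed in column 3, so (1,3) = 5.
Column 2 already has 4, so (2,2) = 2.
The two cells of cage a must have product 8, leaving (2,3) = 4.
2 is placed in column 2; hence (3,2) = 5.
Row 2 already has 4, which forces (2,1) = 1.
Cage i's pair has sum 5, so (3,1) = 4.
Cage b has sum 11, so (3,4) = 1.
Row 3 already has 1, leaving (3,5) = 2.
2 is placed in column 5, which forces (4,5) = 1.
Cage h needs two cells with sum 6, leaving (1,4) = 2.
2 is placed in column 5; hence (1,5) = 4.
Row 3 now contains 2, so (3,3) = 3.
The 4 cells of cage b must have sum 11; hence (4,3) = 2.
Column 5 already has 4; hence (5,5) = 5.
The two cells of cage d must have product 15, which forces (2,4) = 5.
Column 5 already has 5, so (2,5) = 3.
2 is placed in row 4; hence (4,1) = 5.
Cage e has sum 12; hence (4,4) = 3.
Row 5 now contains 5; hence (5,1) = 2.
Row 5 now contains 5, which forces (5,4) = 4.
Completed grid: 3 1 5 2 4 / 1 2 4 5 3 / 4 5 3 1 2 / 5 4 2 3 1 / 2 3 1 4 5.

5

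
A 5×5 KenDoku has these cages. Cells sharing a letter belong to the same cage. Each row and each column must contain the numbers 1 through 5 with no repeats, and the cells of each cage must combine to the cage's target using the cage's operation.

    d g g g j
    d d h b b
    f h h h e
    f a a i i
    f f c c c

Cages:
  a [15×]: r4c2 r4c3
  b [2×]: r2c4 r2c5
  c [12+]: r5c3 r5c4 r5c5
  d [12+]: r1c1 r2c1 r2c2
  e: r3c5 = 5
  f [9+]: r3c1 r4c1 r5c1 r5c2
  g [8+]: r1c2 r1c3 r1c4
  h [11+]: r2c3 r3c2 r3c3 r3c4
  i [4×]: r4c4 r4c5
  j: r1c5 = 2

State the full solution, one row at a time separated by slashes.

5 3 1 4 2 / 3 4 5 2 1 / 4 1 2 3 5 / 2 5 3 1 4 / 1 2 4 5 3

J is a freebie, leaving r1c5 = 2.
Column 5 now contains 2; hence r2c5 = 1.
E is a freebie; hence r3c5 = 5.
Column 5 now contains 1, which forces r4c5 = 4.
Column 5 already has 4, leaving r5c5 = 3.
1 is placed in row 2, leaving r2c4 = 2.
Row 4 now contains 4; hence r4c4 = 1.
Row 1 needs a 5, and only r1c1 is open for it.
In row 2, 5 can only go at r2c3, so r2c3 = 5.
Cage h needs sum 11; hence r3c4 = 3.
Cage a needs two cells with product 15; hence r4c2 = 5.
Column 3 now contains 5; hence r4c3 = 3.
Column 3 now contains 5; hence r5c3 = 4.
Cage c needs sum 12, leaving r5c4 = 5.
Cage g needs sum 8, which forces r1c2 = 3.
Column 3 now contains 4; hence r1c3 = 1.
Column 4 now contains 3; hence r1c4 = 4.
Column 2 already has 3; hence r2c2 = 4.
Cage f has sum 9, leaving r3c1 = 4.
1 is placed in column 3, so r3c3 = 2.
Row 4 now contains 3, so r4c1 = 2.
4 is placed in row 5, so r5c1 = 1.
The 4 cells of cage f must have sum 9; hence r5c2 = 2.
4 is placed in row 2; hence r2c1 = 3.
Row 3 now contains 2, which forces r3c2 = 1.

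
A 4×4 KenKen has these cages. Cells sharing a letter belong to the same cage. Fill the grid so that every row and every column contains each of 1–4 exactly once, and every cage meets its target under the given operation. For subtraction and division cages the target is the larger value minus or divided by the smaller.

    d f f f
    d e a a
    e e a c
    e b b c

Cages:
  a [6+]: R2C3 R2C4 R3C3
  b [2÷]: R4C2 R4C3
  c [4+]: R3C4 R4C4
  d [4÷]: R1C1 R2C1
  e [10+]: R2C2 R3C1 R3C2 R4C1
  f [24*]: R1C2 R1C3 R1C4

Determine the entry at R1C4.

4

Row 1 needs a 1, and only R1C1 is open for it.
Column 1 already has 1, so R2C1 = 4.
Row 3 needs a 4, and only R3C2 is open for it.
Cage e has sum 10; hence R2C2 = 1.
1 is placed in column 2, so R4C2 = 2.
Column 2 already has 2, leaving R1C2 = 3.
Cage e needs sum 10, which forces R3C1 = 2.
The 3 cells of cage a must have sum 6, which forces R3C3 = 1.
Row 3 already has 1, leaving R3C4 = 3.
Row 4 already has 2; hence R4C1 = 3.
1 is placed in column 3, which forces R4C3 = 4.
3 is placed in column 4, which forces R4C4 = 1.
Column 3 now contains 4, so R1C3 = 2.
Cage f needs product 24, which forces R1C4 = 4.
Cage a needs sum 6, leaving R2C3 = 3.
3 is placed in column 4; hence R2C4 = 2.
Filled in: 1 3 2 4 / 4 1 3 2 / 2 4 1 3 / 3 2 4 1.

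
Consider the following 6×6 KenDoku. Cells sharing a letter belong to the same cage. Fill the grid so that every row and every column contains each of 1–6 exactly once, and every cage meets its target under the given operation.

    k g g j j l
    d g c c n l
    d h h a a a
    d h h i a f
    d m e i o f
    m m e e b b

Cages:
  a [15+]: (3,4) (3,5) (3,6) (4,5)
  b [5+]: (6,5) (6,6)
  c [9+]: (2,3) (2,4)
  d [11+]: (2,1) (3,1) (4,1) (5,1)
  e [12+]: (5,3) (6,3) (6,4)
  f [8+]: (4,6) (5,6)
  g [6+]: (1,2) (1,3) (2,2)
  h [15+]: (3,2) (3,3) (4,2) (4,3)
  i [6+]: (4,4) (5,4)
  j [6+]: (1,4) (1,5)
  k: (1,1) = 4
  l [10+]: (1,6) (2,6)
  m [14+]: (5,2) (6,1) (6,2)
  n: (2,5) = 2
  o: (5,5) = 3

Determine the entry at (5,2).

6

K is a freebie, leaving (1,1) = 4.
Row 1 already has 4, leaving (1,6) = 6.
N is a freebie, leaving (2,5) = 2.
6 is placed in column 6, leaving (2,6) = 4.
Cage o is given, so (5,5) = 3.
The two cells of cage f must have sum 8; hence (4,6) = 3.
Cage f needs two cells with sum 8; hence (5,6) = 5.
The two cells of cage b must have sum 5; hence (6,5) = 4.
Cage b needs two cells with sum 5; hence (6,6) = 1.
Cage a needs sum 15, leaving (3,4) = 6.
Cage a needs sum 15, so (3,5) = 1.
Column 6 now contains 1; hence (3,6) = 2.
The 4 cells of cage a must have sum 15, leaving (4,5) = 6.
Row 5 already has 5, leaving (5,2) = 6.
The two cells of cage j must have sum 6, leaving (1,4) = 1.
Column 5 already has 1, so (1,5) = 5.
Cage c's pair has sum 9, so (2,3) = 6.
Column 4 already has 6, which forces (2,4) = 3.
3 is placed in row 2, leaving (2,2) = 1.
Cage d has sum 11, so (3,1) = 3.
The 3 cells of cage e must have sum 12, which forces (5,3) = 4.
Row 5 now contains 4, which forces (5,4) = 2.
Cage e needs sum 12; hence (6,3) = 3.
Cage e has sum 12, which forces (6,4) = 5.
Cage g has sum 6, so (1,2) = 3.
3 is placed in column 3; hence (1,3) = 2.
1 is placed in row 2, leaving (2,1) = 5.
The 4 cells of cage h must have sum 15; hence (3,2) = 4.
Column 3 already has 4; hence (3,3) = 5.
Cage d needs sum 11; hence (4,1) = 2.
Cage h has sum 15, leaving (4,2) = 5.
The 4 cells of cage h must have sum 15, so (4,3) = 1.
Column 4 already has 2, which forces (4,4) = 4.
Row 5 already has 2; hence (5,1) = 1.
Row 6 already has 5; hence (6,1) = 6.
Row 6 already has 5, leaving (6,2) = 2.
Filled in: 4 3 2 1 5 6 / 5 1 6 3 2 4 / 3 4 5 6 1 2 / 2 5 1 4 6 3 / 1 6 4 2 3 5 / 6 2 3 5 4 1.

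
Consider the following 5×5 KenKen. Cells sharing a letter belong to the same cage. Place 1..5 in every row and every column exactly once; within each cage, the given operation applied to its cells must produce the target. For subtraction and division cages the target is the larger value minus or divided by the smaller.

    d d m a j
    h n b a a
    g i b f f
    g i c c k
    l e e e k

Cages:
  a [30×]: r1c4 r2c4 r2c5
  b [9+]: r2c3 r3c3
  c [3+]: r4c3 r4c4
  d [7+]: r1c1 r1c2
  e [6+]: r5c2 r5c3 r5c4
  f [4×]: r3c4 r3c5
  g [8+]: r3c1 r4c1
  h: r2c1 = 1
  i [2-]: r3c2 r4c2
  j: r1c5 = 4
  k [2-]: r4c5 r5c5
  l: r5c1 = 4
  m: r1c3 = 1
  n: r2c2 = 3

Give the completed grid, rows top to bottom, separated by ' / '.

2 5 1 3 4 / 1 3 4 5 2 / 3 2 5 4 1 / 5 4 2 1 3 / 4 1 3 2 5

M is a freebie; hence r1c3 = 1.
Cage j is a single given cell, so r1c5 = 4.
H is a freebie, which forces r2c1 = 1.
Cage n is a single given cell, so r2c2 = 3.
Column 5 already has 4, leaving r3c5 = 1.
Column 3 already has 1, so r4c3 = 2.
Row 4 now contains 2, which forces r4c4 = 1.
L is a freebie, so r5c1 = 4.
2 is placed in column 3, leaving r5c3 = 3.
Row 5 now contains 3, so r5c4 = 2.
Row 5 now contains 2; hence r5c5 = 5.
Cage a needs product 30, which forces r1c4 = 3.
Column 4 already has 2, which forces r2c4 = 5.
Column 5 already has 5, so r2c5 = 2.
Cage i needs two cells with difference 2; hence r3c2 = 2.
Row 3 already has 1, which forces r3c4 = 4.
Cage i's pair has difference 2, leaving r4c2 = 4.
Column 5 already has 5, which forces r4c5 = 3.
Row 5 now contains 2, which forces r5c2 = 1.
Cage d's pair has sum 7, leaving r1c1 = 2.
Column 2 already has 2, leaving r1c2 = 5.
Row 2 now contains 5; hence r2c3 = 4.
The two cells of cage g must have sum 8, which forces r3c1 = 3.
4 is placed in row 3; hence r3c3 = 5.
Row 4 now contains 3, so r4c1 = 5.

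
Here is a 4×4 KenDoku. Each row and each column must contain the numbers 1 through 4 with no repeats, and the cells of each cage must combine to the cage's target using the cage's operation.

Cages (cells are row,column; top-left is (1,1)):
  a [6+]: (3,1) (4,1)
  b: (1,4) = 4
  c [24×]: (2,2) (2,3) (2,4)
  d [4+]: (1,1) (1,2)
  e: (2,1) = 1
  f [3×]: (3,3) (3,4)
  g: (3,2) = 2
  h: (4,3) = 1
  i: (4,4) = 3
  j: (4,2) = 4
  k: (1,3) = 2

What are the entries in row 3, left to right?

K is a freebie, which forces (1,3) = 2.
Cage b is a single given cell, so (1,4) = 4.
Cage e is a single given cell, leaving (2,1) = 1.
G is a freebie; hence (3,2) = 2.
J is a freebie; hence (4,2) = 4.
H is a freebie; hence (4,3) = 1.
Cage i is given, so (4,4) = 3.
Column 1 now contains 1, so (1,1) = 3.
The two cells of cage d must have sum 4, leaving (1,2) = 1.
4 is placed in column 2, leaving (2,2) = 3.
Cage c needs product 24, so (2,3) = 4.
Column 4 already has 3, so (2,4) = 2.
2 is placed in row 3, leaving (3,1) = 4.
Column 3 already has 1, which forces (3,3) = 3.
Column 4 already has 3, leaving (3,4) = 1.
Row 4 already has 4; hence (4,1) = 2.
The full grid is 3 1 2 4 / 1 3 4 2 / 4 2 3 1 / 2 4 1 3.

4 2 3 1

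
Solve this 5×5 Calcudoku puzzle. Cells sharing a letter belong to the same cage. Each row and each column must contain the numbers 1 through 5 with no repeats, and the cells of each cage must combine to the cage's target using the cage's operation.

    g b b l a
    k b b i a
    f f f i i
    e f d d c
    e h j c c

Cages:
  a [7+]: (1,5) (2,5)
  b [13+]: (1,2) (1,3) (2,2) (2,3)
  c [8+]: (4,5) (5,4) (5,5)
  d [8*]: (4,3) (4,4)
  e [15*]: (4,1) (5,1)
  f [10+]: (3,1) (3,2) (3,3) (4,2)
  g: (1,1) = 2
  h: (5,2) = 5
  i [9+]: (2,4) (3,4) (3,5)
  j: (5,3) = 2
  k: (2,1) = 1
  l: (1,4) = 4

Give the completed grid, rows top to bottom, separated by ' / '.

G is a freebie, so (1,1) = 2.
L is a freebie, which forces (1,4) = 4.
K is a freebie, leaving (2,1) = 1.
Column 4 already has 4, which forces (4,4) = 2.
H is a freebie, which forces (5,2) = 5.
Cage j is given; hence (5,3) = 2.
Cage e needs two cells with product 15, leaving (4,1) = 5.
2 is placed in row 4, so (4,3) = 4.
Row 5 now contains 5, which forces (5,1) = 3.
Row 5 now contains 3, leaving (5,4) = 1.
Row 5 now contains 1; hence (5,5) = 4.
The two cells of cage a must have sum 7, so (1,5) = 5.
Column 5 now contains 4, so (2,5) = 2.
Column 1 now contains 3, leaving (3,1) = 4.
The 4 cells of cage f must have sum 10, so (3,2) = 2.
The 3 cells of cage i must have sum 9; hence (3,5) = 1.
The 3 cells of cage c must have sum 8, which forces (4,5) = 3.
Row 2 already has 2, so (2,2) = 4.
Cage b needs sum 13, so (2,3) = 5.
5 is placed in row 2, which forces (2,4) = 3.
1 is placed in row 3, leaving (3,3) = 3.
Column 4 now contains 3; hence (3,4) = 5.
Row 4 now contains 3, which forces (4,2) = 1.
Column 2 already has 1, which forces (1,2) = 3.
3 is placed in column 3, leaving (1,3) = 1.

2 3 1 4 5 / 1 4 5 3 2 / 4 2 3 5 1 / 5 1 4 2 3 / 3 5 2 1 4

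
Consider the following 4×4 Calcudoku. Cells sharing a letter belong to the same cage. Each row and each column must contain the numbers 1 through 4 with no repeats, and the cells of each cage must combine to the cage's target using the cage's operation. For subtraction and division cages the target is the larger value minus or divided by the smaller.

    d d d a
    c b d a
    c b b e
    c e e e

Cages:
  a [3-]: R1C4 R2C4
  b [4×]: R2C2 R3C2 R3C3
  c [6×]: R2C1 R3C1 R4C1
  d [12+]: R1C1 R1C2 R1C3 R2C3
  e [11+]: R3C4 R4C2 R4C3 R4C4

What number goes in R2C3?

3

In column 1, 4 can only go at R1C1, so R1C1 = 4.
Row 1 now contains 4, which forces R1C4 = 1.
Cage a needs two cells with difference 3, leaving R2C4 = 4.
Row 1 now contains 1; hence R1C2 = 3.
Cage d needs sum 12, so R1C3 = 2.
4 is placed in row 2, which forces R2C3 = 3.
2 is placed in column 3, so R3C3 = 1.
The 4 cells of cage e must have sum 11, which forces R3C4 = 2.
2 is placed in column 3, so R4C3 = 4.
Cage e has sum 11, which forces R4C4 = 3.
Cage b needs product 4, which forces R2C2 = 1.
Row 3 already has 2; hence R3C1 = 3.
1 is placed in row 3, which forces R3C2 = 4.
Row 4 already has 4, leaving R4C2 = 2.
1 is placed in row 2, so R2C1 = 2.
Row 4 already has 2, leaving R4C1 = 1.
Completed grid: 4 3 2 1 / 2 1 3 4 / 3 4 1 2 / 1 2 4 3.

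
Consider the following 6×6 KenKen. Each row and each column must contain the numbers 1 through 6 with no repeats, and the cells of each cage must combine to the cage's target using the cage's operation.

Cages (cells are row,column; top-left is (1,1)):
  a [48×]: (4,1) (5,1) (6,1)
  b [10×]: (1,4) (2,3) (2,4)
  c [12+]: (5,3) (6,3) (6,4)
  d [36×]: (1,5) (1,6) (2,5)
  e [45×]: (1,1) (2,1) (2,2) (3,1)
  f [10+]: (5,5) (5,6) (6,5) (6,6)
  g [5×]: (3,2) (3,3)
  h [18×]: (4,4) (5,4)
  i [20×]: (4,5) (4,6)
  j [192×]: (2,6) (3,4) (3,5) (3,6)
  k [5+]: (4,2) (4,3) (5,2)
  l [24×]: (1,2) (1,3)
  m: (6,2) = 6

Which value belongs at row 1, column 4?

Cage e has product 45; hence (2,2) = 3.
The 4 cells of cage j must have product 192; hence (2,6) = 4.
Column 2 already has 3; hence (4,2) = 1.
Row 4 now contains 1, leaving (4,3) = 2.
Column 6 now contains 4, so (4,6) = 5.
1 is placed in column 2, which forces (5,2) = 2.
M is a freebie, so (6,2) = 6.
Column 2 already has 6; hence (1,2) = 4.
The two cells of cage l must have product 24, which forces (1,3) = 6.
1 is placed in column 2, leaving (3,2) = 5.
The two cells of cage g must have product 5, which forces (3,3) = 1.
Row 4 now contains 5, which forces (4,5) = 4.
Cage a has product 48; hence (6,1) = 2.
1 is placed in column 3; hence (2,3) = 5.
Cage d has product 36, leaving (2,5) = 6.
Row 3 now contains 1, so (3,1) = 3.
The 4 cells of cage j must have product 192, which forces (3,4) = 4.
Column 5 already has 6; hence (3,5) = 2.
Row 3 already has 2; hence (3,6) = 6.
Row 4 now contains 4, so (4,1) = 6.
6 is placed in row 4; hence (4,4) = 3.
Cage a needs product 48, which forces (5,1) = 4.
Row 5 already has 4, so (5,3) = 3.
3 is placed in column 4; hence (5,4) = 6.
Row 5 now contains 3, so (5,6) = 1.
Column 3 already has 3, leaving (6,3) = 4.
3 is placed in column 4; hence (6,4) = 5.
Row 6 already has 5, so (6,5) = 1.
1 is placed in column 6, so (6,6) = 3.
The 4 cells of cage e must have product 45, which forces (1,1) = 5.
2 is placed in column 5, leaving (1,5) = 3.
Column 6 already has 3; hence (1,6) = 2.
Row 2 now contains 5; hence (2,1) = 1.
Row 2 already has 1, leaving (2,4) = 2.
1 is placed in row 5, which forces (5,5) = 5.
2 is placed in row 1, leaving (1,4) = 1.
Completed grid: 5 4 6 1 3 2 / 1 3 5 2 6 4 / 3 5 1 4 2 6 / 6 1 2 3 4 5 / 4 2 3 6 5 1 / 2 6 4 5 1 3.

1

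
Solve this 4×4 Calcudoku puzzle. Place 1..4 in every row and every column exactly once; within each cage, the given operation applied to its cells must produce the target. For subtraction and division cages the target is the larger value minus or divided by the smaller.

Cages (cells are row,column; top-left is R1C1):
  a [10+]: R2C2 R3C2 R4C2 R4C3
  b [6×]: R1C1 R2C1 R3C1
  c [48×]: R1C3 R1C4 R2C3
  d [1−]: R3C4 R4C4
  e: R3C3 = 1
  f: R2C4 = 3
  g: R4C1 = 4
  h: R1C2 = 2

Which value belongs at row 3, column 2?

4

Cage h is given, so R1C2 = 2.
Cage c needs product 48, which forces R1C3 = 3.
Cage c has product 48, leaving R1C4 = 4.
The 3 cells of cage c must have product 48, so R2C3 = 4.
Cage f is given; hence R2C4 = 3.
Cage e is given; hence R3C3 = 1.
Row 3 already has 1; hence R3C4 = 2.
Cage g is given, which forces R4C1 = 4.
Column 3 now contains 1, leaving R4C3 = 2.
Column 4 already has 2, which forces R4C4 = 1.
3 is placed in row 1, so R1C1 = 1.
Cage b has product 6; hence R2C1 = 2.
3 is placed in row 2, which forces R2C2 = 1.
Row 3 now contains 2; hence R3C1 = 3.
Cage a has sum 10, which forces R3C2 = 4.
Row 4 already has 1, so R4C2 = 3.
The full grid is 1 2 3 4 / 2 1 4 3 / 3 4 1 2 / 4 3 2 1.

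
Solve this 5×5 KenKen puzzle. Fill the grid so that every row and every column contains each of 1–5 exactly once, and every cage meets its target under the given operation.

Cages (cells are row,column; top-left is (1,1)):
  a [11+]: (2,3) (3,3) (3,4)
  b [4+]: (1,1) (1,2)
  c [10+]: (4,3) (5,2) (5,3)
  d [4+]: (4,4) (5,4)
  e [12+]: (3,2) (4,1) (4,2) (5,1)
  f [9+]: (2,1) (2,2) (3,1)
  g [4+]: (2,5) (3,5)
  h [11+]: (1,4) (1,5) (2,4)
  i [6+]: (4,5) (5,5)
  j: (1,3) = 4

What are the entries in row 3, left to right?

4 2 1 5 3

Cage j is a single given cell, so (1,3) = 4.
In column 4, 2 can only go at (1,4), so (1,4) = 2.
The 3 cells of cage h must have sum 11; hence (1,5) = 5.
The 3 cells of cage h must have sum 11; hence (2,4) = 4.
Column 4 needs a 5, and only (3,4) is open for it.
The 3 cells of cage a must have sum 11; hence (2,3) = 5.
Row 3 now contains 5; hence (3,3) = 1.
1 is placed in row 3; hence (3,5) = 3.
Column 5 already has 3, so (2,5) = 1.
The 3 cells of cage f must have sum 9; hence (3,1) = 4.
4 is placed in row 3, which forces (3,2) = 2.
Cage c has sum 10, so (5,2) = 5.
Cage f needs sum 9, which forces (2,1) = 2.
Column 2 now contains 2; hence (2,2) = 3.
The 4 cells of cage e must have sum 12; hence (4,1) = 5.
Column 2 now contains 3, so (4,2) = 4.
4 is placed in row 4, leaving (4,5) = 2.
Column 1 now contains 2, leaving (5,1) = 1.
Row 5 now contains 1, which forces (5,4) = 3.
Column 5 now contains 2, leaving (5,5) = 4.
Column 1 already has 1; hence (1,1) = 3.
Column 2 now contains 3, leaving (1,2) = 1.
Row 4 already has 2, which forces (4,3) = 3.
Column 4 already has 3, leaving (4,4) = 1.
Row 5 now contains 3, so (5,3) = 2.
Filled in: 3 1 4 2 5 / 2 3 5 4 1 / 4 2 1 5 3 / 5 4 3 1 2 / 1 5 2 3 4.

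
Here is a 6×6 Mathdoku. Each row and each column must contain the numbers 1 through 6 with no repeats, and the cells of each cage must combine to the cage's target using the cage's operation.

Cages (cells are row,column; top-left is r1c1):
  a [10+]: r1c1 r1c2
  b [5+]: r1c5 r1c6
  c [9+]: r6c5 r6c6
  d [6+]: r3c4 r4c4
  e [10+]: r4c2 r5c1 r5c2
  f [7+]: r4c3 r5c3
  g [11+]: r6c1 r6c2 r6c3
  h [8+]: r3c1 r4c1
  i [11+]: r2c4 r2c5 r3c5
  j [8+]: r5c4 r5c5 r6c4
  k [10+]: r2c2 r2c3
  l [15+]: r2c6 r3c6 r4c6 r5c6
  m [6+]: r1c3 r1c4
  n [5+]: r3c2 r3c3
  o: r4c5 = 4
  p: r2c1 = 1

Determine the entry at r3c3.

3

Cage p is given; hence r2c1 = 1.
Cage o is a single given cell, which forces r4c5 = 4.
In column 4, 6 can only go at r5c4, so r5c4 = 6.
Cage j needs sum 8, leaving r5c5 = 1.
The 3 cells of cage j must have sum 8, which forces r6c4 = 1.
Cage m's pair has sum 6, which forces r1c3 = 1.
Column 4 now contains 1, leaving r1c4 = 5.
Cage d's pair has sum 6, leaving r3c4 = 4.
Cage d needs two cells with sum 6, so r4c4 = 2.
Column 4 now contains 2; hence r2c4 = 3.
Row 3 needs a 1, and only r3c6 is open for it.
The 4 cells of cage l must have sum 15, so r2c6 = 5.
Cage l needs sum 15; hence r4c6 = 6.
Cage l has sum 15, so r5c6 = 3.
3 is placed in column 6, so r6c6 = 4.
Cage b's pair has sum 5, leaving r1c5 = 3.
3 is placed in column 6, so r1c6 = 2.
Row 2 already has 5, which forces r2c5 = 2.
Cage i has sum 11; hence r3c5 = 6.
Cage c needs two cells with sum 9, so r6c5 = 5.
The only place for 5 in row 3 is r3c1.
Column 1 now contains 5, leaving r4c1 = 3.
3 is placed in row 4, which forces r4c2 = 1.
3 is placed in row 4, which forces r4c3 = 5.
Cage e needs sum 10, which forces r5c2 = 5.
The 3 cells of cage e must have sum 10, so r5c1 = 4.
The two cells of cage f must have sum 7; hence r5c3 = 2.
Column 1 already has 4, leaving r1c1 = 6.
Cage a's pair has sum 10, which forces r1c2 = 4.
Column 2 already has 4, leaving r2c2 = 6.
Row 2 already has 6, which forces r2c3 = 4.
The two cells of cage n must have sum 5, leaving r3c2 = 2.
Column 3 now contains 2; hence r3c3 = 3.
Column 1 already has 6; hence r6c1 = 2.
Column 2 already has 2; hence r6c2 = 3.
3 is placed in column 3, so r6c3 = 6.
The full grid is 6 4 1 5 3 2 / 1 6 4 3 2 5 / 5 2 3 4 6 1 / 3 1 5 2 4 6 / 4 5 2 6 1 3 / 2 3 6 1 5 4.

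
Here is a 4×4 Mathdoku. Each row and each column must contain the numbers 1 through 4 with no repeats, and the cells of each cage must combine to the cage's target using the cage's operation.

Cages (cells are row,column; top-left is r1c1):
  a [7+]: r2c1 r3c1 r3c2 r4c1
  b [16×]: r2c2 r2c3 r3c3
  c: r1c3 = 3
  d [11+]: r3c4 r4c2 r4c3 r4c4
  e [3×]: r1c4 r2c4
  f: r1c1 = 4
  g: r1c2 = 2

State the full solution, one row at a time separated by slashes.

Cage f is a single given cell, leaving r1c1 = 4.
Cage g is given; hence r1c2 = 2.
Cage c is given, so r1c3 = 3.
3 is placed in row 1, so r1c4 = 1.
Column 2 now contains 2, which forces r2c2 = 4.
Row 2 now contains 4, which forces r2c3 = 1.
1 is placed in column 4, so r2c4 = 3.
The 4 cells of cage a must have sum 7; hence r3c2 = 1.
Column 2 already has 1; hence r4c2 = 3.
Row 2 already has 3, so r2c1 = 2.
Cage a needs sum 7, leaving r3c1 = 3.
Cage b needs product 16; hence r3c3 = 4.
Cage d has sum 11, which forces r3c4 = 2.
The 4 cells of cage a must have sum 7, which forces r4c1 = 1.
Cage d has sum 11; hence r4c3 = 2.
The 4 cells of cage d must have sum 11; hence r4c4 = 4.

4 2 3 1 / 2 4 1 3 / 3 1 4 2 / 1 3 2 4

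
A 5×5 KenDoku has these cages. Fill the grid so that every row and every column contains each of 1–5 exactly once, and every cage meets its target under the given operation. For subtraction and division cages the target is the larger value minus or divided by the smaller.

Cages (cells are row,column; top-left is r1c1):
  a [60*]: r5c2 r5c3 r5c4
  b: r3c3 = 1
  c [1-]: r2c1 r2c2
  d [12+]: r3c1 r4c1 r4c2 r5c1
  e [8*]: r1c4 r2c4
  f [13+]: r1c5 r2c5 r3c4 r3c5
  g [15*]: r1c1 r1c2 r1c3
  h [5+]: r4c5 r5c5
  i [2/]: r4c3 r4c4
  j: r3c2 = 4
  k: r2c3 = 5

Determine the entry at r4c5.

3

K is a freebie; hence r2c3 = 5.
Cage j is given; hence r3c2 = 4.
Cage b is a single given cell, leaving r3c3 = 1.
Column 3 now contains 1, which forces r1c3 = 3.
3 is placed in column 3, so r5c3 = 4.
Column 3 already has 4; hence r4c3 = 2.
The only place for 2 in column 2 is r2c2.
Cage e needs two cells with product 8; hence r1c4 = 2.
2 is placed in row 2; hence r2c4 = 4.
4 is placed in column 4, which forces r4c4 = 1.
In row 1, 4 can only go at r1c5, so r1c5 = 4.
Cage f has sum 13, so r2c5 = 1.
Column 5 already has 4, leaving r4c5 = 3.
The two cells of cage h must have sum 5; hence r5c5 = 2.
1 is placed in row 2, leaving r2c1 = 3.
The 4 cells of cage d must have sum 12; hence r3c1 = 2.
Cage f needs sum 13, leaving r3c4 = 3.
3 is placed in column 5, so r3c5 = 5.
Cage d has sum 12; hence r4c1 = 4.
Row 4 now contains 3, leaving r4c2 = 5.
Cage d needs sum 12, which forces r5c1 = 1.
Column 2 already has 5; hence r5c2 = 3.
3 is placed in column 4; hence r5c4 = 5.
1 is placed in column 1, so r1c1 = 5.
Column 2 already has 5, leaving r1c2 = 1.
Filled in: 5 1 3 2 4 / 3 2 5 4 1 / 2 4 1 3 5 / 4 5 2 1 3 / 1 3 4 5 2.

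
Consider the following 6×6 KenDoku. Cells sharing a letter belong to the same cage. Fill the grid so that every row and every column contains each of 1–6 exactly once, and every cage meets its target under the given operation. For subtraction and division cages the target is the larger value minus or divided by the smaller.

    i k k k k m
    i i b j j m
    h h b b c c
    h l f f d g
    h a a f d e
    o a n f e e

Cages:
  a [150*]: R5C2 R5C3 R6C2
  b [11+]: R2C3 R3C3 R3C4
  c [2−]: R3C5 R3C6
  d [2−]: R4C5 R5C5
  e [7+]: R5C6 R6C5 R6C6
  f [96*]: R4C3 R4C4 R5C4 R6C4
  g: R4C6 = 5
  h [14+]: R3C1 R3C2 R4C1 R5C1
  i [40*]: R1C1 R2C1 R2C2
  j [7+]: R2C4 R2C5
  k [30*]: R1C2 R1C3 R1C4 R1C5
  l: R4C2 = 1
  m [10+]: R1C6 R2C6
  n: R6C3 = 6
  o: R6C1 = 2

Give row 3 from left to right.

Cage l is a single given cell, leaving R4C2 = 1.
G is a freebie, which forces R4C6 = 5.
Cage a has product 150, which forces R5C2 = 6.
The 3 cells of cage a must have product 150, so R5C3 = 5.
O is a freebie; hence R6C1 = 2.
Cage a needs product 150, leaving R6C2 = 5.
N is a freebie; hence R6C3 = 6.
Cage i needs product 40; hence R2C2 = 2.
Column 2 already has 2, so R1C2 = 3.
Column 2 already has 3, which forces R3C2 = 4.
In row 1, 6 can only go at R1C6, so R1C6 = 6.
Column 6 now contains 6, so R2C6 = 4.
4 is placed in column 6, so R6C6 = 1.
Cage i has product 40, leaving R1C1 = 4.
Row 2 already has 4, so R2C1 = 5.
Row 2 already has 4, leaving R2C3 = 3.
Cage b has sum 11, leaving R3C3 = 2.
Cage b needs sum 11, leaving R3C4 = 6.
Column 6 already has 1, so R3C6 = 3.
2 is placed in column 3, so R4C3 = 4.
Column 6 now contains 3; hence R5C6 = 2.
2 is placed in column 3; hence R1C3 = 1.
6 is placed in column 4; hence R2C4 = 1.
Cage j needs two cells with sum 7; hence R2C5 = 6.
Row 3 already has 3; hence R3C1 = 1.
1 is placed in row 3; hence R3C5 = 5.
The 4 cells of cage h must have sum 14, so R4C1 = 6.
Cage f has product 96, leaving R4C4 = 2.
Row 4 already has 2, so R4C5 = 3.
The 4 cells of cage h must have sum 14, so R5C1 = 3.
Row 5 now contains 3, leaving R5C4 = 4.
Row 5 already has 4, leaving R5C5 = 1.
Column 4 already has 4, leaving R6C4 = 3.
Cage e has sum 7, leaving R6C5 = 4.
Column 4 already has 2; hence R1C4 = 5.
Column 5 already has 5, which forces R1C5 = 2.
The full grid is 4 3 1 5 2 6 / 5 2 3 1 6 4 / 1 4 2 6 5 3 / 6 1 4 2 3 5 / 3 6 5 4 1 2 / 2 5 6 3 4 1.

1 4 2 6 5 3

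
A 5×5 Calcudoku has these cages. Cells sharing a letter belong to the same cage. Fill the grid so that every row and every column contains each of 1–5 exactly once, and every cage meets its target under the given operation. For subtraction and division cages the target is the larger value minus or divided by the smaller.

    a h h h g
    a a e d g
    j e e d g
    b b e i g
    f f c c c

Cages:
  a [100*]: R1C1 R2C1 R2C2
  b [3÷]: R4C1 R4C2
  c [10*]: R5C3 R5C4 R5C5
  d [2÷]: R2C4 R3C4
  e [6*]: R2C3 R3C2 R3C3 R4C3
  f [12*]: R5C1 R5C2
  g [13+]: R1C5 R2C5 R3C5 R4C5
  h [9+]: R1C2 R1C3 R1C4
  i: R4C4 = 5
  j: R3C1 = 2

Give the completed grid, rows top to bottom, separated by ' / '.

5 2 4 3 1 / 4 5 1 2 3 / 2 1 3 4 5 / 1 3 2 5 4 / 3 4 5 1 2

Cage a has product 100, leaving R1C1 = 5.
The 3 cells of cage a must have product 100, so R2C1 = 4.
The 3 cells of cage a must have product 100, so R2C2 = 5.
Cage j is given; hence R3C1 = 2.
Cage e has product 6; hence R3C2 = 1.
Row 3 now contains 2; hence R3C3 = 3.
Row 3 now contains 1, so R3C4 = 4.
Row 3 already has 4, leaving R3C5 = 5.
Column 2 now contains 1; hence R4C2 = 3.
I is a freebie; hence R4C4 = 5.
Column 1 already has 4; hence R5C1 = 3.
3 is placed in column 2; hence R5C2 = 4.
Column 2 now contains 4, which forces R1C2 = 2.
The 3 cells of cage h must have sum 9, which forces R1C3 = 4.
Cage h needs sum 9, which forces R1C4 = 3.
Row 1 already has 3, so R1C5 = 1.
Cage d's pair has quotient 2, so R2C4 = 2.
Column 5 now contains 1, which forces R2C5 = 3.
3 is placed in row 4, leaving R4C1 = 1.
1 is placed in row 4, which forces R4C3 = 2.
Column 5 now contains 1, which forces R4C5 = 4.
The 3 cells of cage c must have product 10, which forces R5C3 = 5.
Column 4 now contains 2, which forces R5C4 = 1.
Column 5 now contains 1, so R5C5 = 2.
Row 2 now contains 2, which forces R2C3 = 1.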